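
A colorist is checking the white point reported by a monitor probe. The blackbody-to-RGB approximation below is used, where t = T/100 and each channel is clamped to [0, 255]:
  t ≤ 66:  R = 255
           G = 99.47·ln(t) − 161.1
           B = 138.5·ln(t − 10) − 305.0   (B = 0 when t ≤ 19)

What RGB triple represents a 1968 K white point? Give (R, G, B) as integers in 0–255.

t = 1968/100 = 19.68; the t ≤ 66 branch applies.
R = 255 by definition for t ≤ 66.
G = 99.47·ln 19.68 − 161.1 = 99.47·2.9796 − 161.1 = 135.281.
B = 138.5·ln(19.68 − 10) − 305.0 = 138.5·ln 9.68 − 305.0 = 138.5·2.2701 − 305.0 = 9.404.
Rounded: (255, 135, 9).

(255, 135, 9)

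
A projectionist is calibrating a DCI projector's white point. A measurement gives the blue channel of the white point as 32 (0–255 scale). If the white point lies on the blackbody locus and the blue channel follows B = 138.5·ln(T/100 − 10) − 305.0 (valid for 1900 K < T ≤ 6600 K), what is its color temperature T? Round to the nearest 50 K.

2150 K

ln(t − 10) = (32 + 305.0) / 138.5 = 2.4332.
t − 10 = e^2.4332 = 11.395, so t = 21.395.
T = 100·t = 2140 K → 2150 K to the nearest 50 K.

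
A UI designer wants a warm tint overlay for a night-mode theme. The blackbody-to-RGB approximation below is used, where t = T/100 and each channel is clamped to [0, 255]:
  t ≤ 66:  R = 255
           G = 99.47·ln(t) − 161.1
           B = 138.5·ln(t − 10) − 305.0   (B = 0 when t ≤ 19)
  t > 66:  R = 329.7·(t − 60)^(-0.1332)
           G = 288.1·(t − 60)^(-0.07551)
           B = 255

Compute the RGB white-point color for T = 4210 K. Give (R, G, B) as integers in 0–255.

(255, 211, 175)

t = 4210/100 = 42.1; the t ≤ 66 branch applies.
R = 255 by definition for t ≤ 66.
G = 99.47·ln 42.1 − 161.1 = 99.47·3.7400 − 161.1 = 210.923.
B = 138.5·ln(42.1 − 10) − 305.0 = 138.5·ln 32.1 − 305.0 = 138.5·3.4689 − 305.0 = 175.437.
Rounded: (255, 211, 175).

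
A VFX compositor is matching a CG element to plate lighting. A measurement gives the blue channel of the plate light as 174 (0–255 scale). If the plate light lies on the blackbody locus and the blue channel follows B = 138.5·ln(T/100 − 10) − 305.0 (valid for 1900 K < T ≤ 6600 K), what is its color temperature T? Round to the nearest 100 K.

4200 K

ln(t − 10) = (174 + 305.0) / 138.5 = 3.4585.
t − 10 = e^3.4585 = 31.769, so t = 41.769.
T = 100·t = 4177 K → 4200 K to the nearest 100 K.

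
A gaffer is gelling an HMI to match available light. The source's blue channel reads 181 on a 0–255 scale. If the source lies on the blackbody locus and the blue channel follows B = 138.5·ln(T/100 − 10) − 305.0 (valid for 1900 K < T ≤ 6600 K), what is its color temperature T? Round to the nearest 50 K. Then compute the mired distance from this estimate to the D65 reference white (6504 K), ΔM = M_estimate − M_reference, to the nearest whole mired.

ln(t − 10) = (181 + 305.0) / 138.5 = 3.5090.
t − 10 = e^3.5090 = 33.416, so t = 43.416.
T = 100·t = 4342 K → 4350 K to the nearest 50 K.
M_estimate = 10⁶/4350 = 229.89; M_reference = 10⁶/6504 = 153.75.
ΔM = 229.89 − 153.75 = 76.13 → +76 mireds.

+76 mireds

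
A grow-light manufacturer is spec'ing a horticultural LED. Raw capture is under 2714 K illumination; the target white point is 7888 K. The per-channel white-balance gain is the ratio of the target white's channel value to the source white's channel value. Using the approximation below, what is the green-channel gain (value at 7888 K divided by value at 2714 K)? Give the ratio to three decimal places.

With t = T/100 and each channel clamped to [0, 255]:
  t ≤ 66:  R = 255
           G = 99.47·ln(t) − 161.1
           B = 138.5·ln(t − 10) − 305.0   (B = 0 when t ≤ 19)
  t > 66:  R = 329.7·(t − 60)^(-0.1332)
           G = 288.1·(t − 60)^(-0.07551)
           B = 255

At 2714 K (t = 27.14):
  G = 99.47·ln 27.14 − 161.1 = 99.47·3.3010 − 161.1 = 167.251.
At 7888 K (t = 78.88):
  G = 288.1·(78.88 − 60)^(-0.07551) = 288.1·18.88^(-0.07551) = 288.1·0.80103 = 230.777.
Gain = 230.777 / 167.251 = 1.3798 → 1.380.

1.380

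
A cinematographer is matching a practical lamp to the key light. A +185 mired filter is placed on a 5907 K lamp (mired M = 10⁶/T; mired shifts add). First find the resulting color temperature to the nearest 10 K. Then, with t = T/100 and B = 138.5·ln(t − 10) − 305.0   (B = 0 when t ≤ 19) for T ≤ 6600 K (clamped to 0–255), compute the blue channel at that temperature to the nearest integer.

97

M_in = 10⁶/5907 = 169.29; M_out = 169.29 + (+185) = 354.29.
T_out = 10⁶/354.29 = 2822.5 K → 2820 K; t = 28.2.
B = 138.5·ln(28.2 − 10) − 305.0 = 138.5·ln 18.2 − 305.0 = 138.5·2.9014 − 305.0 = 96.847.
Rounded: 97.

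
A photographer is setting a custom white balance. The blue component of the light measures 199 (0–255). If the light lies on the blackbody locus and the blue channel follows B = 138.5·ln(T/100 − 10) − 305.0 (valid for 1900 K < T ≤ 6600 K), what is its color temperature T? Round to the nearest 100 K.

4800 K

ln(t − 10) = (199 + 305.0) / 138.5 = 3.6390.
t − 10 = e^3.6390 = 38.053, so t = 48.053.
T = 100·t = 4805 K → 4800 K to the nearest 100 K.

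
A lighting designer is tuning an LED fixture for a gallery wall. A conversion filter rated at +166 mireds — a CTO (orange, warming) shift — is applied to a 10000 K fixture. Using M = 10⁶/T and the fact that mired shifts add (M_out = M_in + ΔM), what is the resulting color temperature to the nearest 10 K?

3760 K

M_in = 10⁶/10000 = 100.00 mireds.
M_out = 100.00 + (+166) = 266.00 mireds.
T_out = 10⁶/266.00 = 3759.4 K → 3760 K.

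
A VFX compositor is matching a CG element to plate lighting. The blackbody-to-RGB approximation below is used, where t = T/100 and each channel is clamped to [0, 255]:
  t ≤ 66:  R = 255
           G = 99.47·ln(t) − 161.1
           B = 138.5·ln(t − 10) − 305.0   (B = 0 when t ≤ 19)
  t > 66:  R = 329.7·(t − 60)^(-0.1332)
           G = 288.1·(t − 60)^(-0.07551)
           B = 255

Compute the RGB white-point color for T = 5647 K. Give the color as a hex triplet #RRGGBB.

#FFF0E3

t = 5647/100 = 56.47; the t ≤ 66 branch applies.
R = 255 by definition for t ≤ 66.
G = 99.47·ln 56.47 − 161.1 = 99.47·4.0337 − 161.1 = 240.133.
B = 138.5·ln(56.47 − 10) − 305.0 = 138.5·ln 46.47 − 305.0 = 138.5·3.8388 − 305.0 = 226.675.
Rounded: (255, 240, 227).
In hex: #FFF0E3.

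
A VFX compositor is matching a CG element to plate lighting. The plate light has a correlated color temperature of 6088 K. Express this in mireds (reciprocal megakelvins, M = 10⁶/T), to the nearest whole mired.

M = 10⁶ / 6088 = 164.258 → 164 mireds.

164 mireds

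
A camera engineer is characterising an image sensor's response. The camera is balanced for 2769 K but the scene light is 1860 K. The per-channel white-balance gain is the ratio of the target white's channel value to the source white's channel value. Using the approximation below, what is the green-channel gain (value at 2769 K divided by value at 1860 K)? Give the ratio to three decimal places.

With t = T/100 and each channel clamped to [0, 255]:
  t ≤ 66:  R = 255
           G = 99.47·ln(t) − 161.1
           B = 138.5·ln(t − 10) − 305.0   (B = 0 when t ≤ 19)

1.305

At 1860 K (t = 18.6):
  G = 99.47·ln 18.6 − 161.1 = 99.47·2.9232 − 161.1 = 129.667.
At 2769 K (t = 27.69):
  G = 99.47·ln 27.69 − 161.1 = 99.47·3.3211 − 161.1 = 169.247.
Gain = 169.247 / 129.667 = 1.3052 → 1.305.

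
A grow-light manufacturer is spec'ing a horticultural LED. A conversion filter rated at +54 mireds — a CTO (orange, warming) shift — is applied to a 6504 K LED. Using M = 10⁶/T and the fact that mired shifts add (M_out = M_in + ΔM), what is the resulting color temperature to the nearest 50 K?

M_in = 10⁶/6504 = 153.75 mireds.
M_out = 153.75 + (+54) = 207.75 mireds.
T_out = 10⁶/207.75 = 4813.4 K → 4800 K.

4800 K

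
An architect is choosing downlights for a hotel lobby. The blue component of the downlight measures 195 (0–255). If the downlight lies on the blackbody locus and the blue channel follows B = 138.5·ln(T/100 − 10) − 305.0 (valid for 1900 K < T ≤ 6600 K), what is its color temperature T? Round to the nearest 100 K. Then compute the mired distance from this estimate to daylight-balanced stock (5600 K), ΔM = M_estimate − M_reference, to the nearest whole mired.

+34 mireds

ln(t − 10) = (195 + 305.0) / 138.5 = 3.6101.
t − 10 = e^3.6101 = 36.970, so t = 46.970.
T = 100·t = 4697 K → 4700 K to the nearest 100 K.
M_estimate = 10⁶/4700 = 212.77; M_reference = 10⁶/5600 = 178.57.
ΔM = 212.77 − 178.57 = 34.19 → +34 mireds.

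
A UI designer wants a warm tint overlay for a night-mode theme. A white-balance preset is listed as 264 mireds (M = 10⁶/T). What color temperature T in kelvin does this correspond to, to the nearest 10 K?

3790 K

T = 10⁶ / 264 = 3787.88 K → 3790 K.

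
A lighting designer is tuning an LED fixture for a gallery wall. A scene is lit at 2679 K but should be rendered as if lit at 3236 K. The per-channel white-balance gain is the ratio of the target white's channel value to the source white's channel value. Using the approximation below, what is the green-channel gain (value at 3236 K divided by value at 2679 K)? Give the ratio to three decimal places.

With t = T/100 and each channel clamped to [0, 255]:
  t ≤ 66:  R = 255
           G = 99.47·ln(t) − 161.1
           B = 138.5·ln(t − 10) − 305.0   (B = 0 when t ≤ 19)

At 2679 K (t = 26.79):
  G = 99.47·ln 26.79 − 161.1 = 99.47·3.2880 − 161.1 = 165.960.
At 3236 K (t = 32.36):
  G = 99.47·ln 32.36 − 161.1 = 99.47·3.4769 − 161.1 = 184.750.
Gain = 184.750 / 165.960 = 1.1132 → 1.113.

1.113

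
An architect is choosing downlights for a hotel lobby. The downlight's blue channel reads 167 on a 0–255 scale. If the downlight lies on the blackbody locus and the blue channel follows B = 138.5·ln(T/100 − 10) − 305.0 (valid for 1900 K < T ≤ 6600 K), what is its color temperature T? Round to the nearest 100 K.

4000 K

ln(t − 10) = (167 + 305.0) / 138.5 = 3.4079.
t − 10 = e^3.4079 = 30.203, so t = 40.203.
T = 100·t = 4020 K → 4000 K to the nearest 100 K.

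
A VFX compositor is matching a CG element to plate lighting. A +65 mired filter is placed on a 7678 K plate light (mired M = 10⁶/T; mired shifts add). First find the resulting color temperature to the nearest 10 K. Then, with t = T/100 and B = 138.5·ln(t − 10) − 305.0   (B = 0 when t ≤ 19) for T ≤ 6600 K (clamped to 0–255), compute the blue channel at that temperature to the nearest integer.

M_in = 10⁶/7678 = 130.24; M_out = 130.24 + (+65) = 195.24.
T_out = 10⁶/195.24 = 5121.8 K → 5120 K; t = 51.2.
B = 138.5·ln(51.2 − 10) − 305.0 = 138.5·ln 41.2 − 305.0 = 138.5·3.7184 − 305.0 = 210.004.
Rounded: 210.

210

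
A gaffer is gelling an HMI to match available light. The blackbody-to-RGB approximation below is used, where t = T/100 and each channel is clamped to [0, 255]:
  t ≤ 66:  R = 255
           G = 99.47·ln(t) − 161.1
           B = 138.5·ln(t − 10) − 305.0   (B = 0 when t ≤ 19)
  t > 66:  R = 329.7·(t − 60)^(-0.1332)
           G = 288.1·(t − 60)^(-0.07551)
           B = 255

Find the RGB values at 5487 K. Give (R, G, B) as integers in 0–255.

t = 5487/100 = 54.87; the t ≤ 66 branch applies.
R = 255 by definition for t ≤ 66.
G = 99.47·ln 54.87 − 161.1 = 99.47·4.0050 − 161.1 = 237.274.
B = 138.5·ln(54.87 − 10) − 305.0 = 138.5·ln 44.87 − 305.0 = 138.5·3.8038 − 305.0 = 221.822.
Rounded: (255, 237, 222).

(255, 237, 222)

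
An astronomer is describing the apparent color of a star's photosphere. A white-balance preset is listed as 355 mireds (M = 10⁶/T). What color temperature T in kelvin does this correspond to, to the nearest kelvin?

2817 K

T = 10⁶ / 355 = 2816.90 K → 2817 K.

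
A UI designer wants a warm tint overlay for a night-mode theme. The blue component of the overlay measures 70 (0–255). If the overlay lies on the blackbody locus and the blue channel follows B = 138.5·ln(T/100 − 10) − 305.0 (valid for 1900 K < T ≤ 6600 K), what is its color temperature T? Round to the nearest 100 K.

2500 K

ln(t − 10) = (70 + 305.0) / 138.5 = 2.7076.
t − 10 = e^2.7076 = 14.993, so t = 24.993.
T = 100·t = 2499 K → 2500 K to the nearest 100 K.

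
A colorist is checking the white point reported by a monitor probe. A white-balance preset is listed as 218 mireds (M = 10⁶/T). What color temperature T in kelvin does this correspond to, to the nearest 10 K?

4590 K

T = 10⁶ / 218 = 4587.16 K → 4590 K.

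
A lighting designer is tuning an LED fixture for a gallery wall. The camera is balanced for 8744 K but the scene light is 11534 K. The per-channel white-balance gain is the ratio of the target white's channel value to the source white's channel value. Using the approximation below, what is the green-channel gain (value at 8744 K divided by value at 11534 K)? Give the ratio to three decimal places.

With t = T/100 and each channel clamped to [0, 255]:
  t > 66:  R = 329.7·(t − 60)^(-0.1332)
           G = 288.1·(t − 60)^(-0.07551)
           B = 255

1.054

At 11534 K (t = 115.34):
  G = 288.1·(115.34 − 60)^(-0.07551) = 288.1·55.34^(-0.07551) = 288.1·0.73856 = 212.778.
At 8744 K (t = 87.44):
  G = 288.1·(87.44 − 60)^(-0.07551) = 288.1·27.44^(-0.07551) = 288.1·0.77873 = 224.352.
Gain = 224.352 / 212.778 = 1.0544 → 1.054.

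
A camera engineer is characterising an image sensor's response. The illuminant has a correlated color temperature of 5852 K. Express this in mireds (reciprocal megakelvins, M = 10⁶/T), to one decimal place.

170.9 mireds

M = 10⁶ / 5852 = 170.882 → 170.9 mireds.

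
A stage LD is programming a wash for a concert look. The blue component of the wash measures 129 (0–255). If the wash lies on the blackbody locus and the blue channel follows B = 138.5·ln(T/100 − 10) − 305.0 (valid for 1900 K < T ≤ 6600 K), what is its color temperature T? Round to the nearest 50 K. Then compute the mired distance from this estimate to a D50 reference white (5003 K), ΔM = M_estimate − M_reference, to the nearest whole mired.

+103 mireds

ln(t − 10) = (129 + 305.0) / 138.5 = 3.1336.
t − 10 = e^3.1336 = 22.956, so t = 32.956.
T = 100·t = 3296 K → 3300 K to the nearest 50 K.
M_estimate = 10⁶/3300 = 303.03; M_reference = 10⁶/5003 = 199.88.
ΔM = 303.03 − 199.88 = 103.15 → +103 mireds.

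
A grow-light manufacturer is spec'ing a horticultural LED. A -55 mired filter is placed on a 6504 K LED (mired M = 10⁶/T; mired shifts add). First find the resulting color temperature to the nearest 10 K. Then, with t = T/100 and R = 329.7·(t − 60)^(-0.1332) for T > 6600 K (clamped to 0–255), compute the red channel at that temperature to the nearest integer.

201

M_in = 10⁶/6504 = 153.75; M_out = 153.75 + (-55) = 98.75.
T_out = 10⁶/98.75 = 10126.4 K → 10130 K; t = 101.3.
R = 329.7·(101.3 − 60)^(-0.1332) = 329.7·41.3^(-0.1332) = 329.7·0.60919 = 200.851.
Rounded: 201.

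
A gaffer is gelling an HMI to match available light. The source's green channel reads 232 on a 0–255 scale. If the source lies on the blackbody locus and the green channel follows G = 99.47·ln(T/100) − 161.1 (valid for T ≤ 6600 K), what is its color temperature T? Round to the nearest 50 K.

5200 K

ln t = (232 + 161.1) / 99.47 = 3.9519.
t = e^3.9519 = 52.036.
T = 100·t = 5204 K → 5200 K to the nearest 50 K.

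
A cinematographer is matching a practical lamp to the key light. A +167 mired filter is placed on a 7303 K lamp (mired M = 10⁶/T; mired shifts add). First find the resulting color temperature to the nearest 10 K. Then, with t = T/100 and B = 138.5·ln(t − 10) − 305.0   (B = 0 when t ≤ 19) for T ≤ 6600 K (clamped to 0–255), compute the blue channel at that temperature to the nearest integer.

129

M_in = 10⁶/7303 = 136.93; M_out = 136.93 + (+167) = 303.93.
T_out = 10⁶/303.93 = 3290.2 K → 3290 K; t = 32.9.
B = 138.5·ln(32.9 − 10) − 305.0 = 138.5·ln 22.9 − 305.0 = 138.5·3.1311 − 305.0 = 128.662.
Rounded: 129.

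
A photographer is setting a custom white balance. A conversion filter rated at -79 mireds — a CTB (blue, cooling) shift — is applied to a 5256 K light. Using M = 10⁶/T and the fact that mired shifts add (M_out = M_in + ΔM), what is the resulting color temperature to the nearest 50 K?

M_in = 10⁶/5256 = 190.26 mireds.
M_out = 190.26 + (-79) = 111.26 mireds.
T_out = 10⁶/111.26 = 8988.1 K → 9000 K.

9000 K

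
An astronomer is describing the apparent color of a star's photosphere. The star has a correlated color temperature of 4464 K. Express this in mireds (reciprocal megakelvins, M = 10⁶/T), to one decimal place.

224.0 mireds

M = 10⁶ / 4464 = 224.014 → 224.0 mireds.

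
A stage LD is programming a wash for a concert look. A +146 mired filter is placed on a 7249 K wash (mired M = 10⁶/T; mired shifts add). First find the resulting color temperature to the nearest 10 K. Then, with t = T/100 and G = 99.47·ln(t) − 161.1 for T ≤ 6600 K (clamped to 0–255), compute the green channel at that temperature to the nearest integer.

M_in = 10⁶/7249 = 137.95; M_out = 137.95 + (+146) = 283.95.
T_out = 10⁶/283.95 = 3521.7 K → 3520 K; t = 35.2.
G = 99.47·ln 35.2 − 161.1 = 99.47·3.5610 − 161.1 = 193.117.
Rounded: 193.

193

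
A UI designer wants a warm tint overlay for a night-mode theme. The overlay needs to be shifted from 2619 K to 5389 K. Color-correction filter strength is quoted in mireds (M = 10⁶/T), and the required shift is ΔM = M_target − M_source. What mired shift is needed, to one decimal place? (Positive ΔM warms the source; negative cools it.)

-196.3 mireds

M_source = 10⁶/2619 = 381.825; M_target = 10⁶/5389 = 185.563.
ΔM = 185.563 − 381.825 = -196.262 → -196.3 mireds, a cooling shift.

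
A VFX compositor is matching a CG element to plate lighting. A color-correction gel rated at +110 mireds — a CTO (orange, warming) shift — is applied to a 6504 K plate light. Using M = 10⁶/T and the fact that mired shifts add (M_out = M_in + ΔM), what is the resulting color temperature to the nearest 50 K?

3800 K

M_in = 10⁶/6504 = 153.75 mireds.
M_out = 153.75 + (+110) = 263.75 mireds.
T_out = 10⁶/263.75 = 3791.4 K → 3800 K.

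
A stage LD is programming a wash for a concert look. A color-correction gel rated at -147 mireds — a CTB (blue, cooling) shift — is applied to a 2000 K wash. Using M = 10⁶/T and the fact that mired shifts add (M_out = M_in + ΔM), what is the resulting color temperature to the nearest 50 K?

2850 K

M_in = 10⁶/2000 = 500.00 mireds.
M_out = 500.00 + (-147) = 353.00 mireds.
T_out = 10⁶/353.00 = 2832.9 K → 2850 K.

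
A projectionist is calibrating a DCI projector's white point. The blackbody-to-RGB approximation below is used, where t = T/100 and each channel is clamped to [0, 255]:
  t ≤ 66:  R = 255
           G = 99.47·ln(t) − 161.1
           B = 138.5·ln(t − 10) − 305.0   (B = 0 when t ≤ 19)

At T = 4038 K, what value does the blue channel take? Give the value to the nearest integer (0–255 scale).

t = 4038/100 = 40.38; the t ≤ 66 branch applies.
B = 138.5·ln(40.38 − 10) − 305.0 = 138.5·ln 30.38 − 305.0 = 138.5·3.4138 − 305.0 = 167.809.
Rounded: 168.

168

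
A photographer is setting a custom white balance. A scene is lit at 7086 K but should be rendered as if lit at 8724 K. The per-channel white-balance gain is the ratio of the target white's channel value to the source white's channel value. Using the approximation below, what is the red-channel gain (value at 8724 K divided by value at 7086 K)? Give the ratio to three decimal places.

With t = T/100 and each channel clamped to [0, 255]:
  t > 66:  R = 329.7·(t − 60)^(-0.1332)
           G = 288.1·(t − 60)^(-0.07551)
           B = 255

At 7086 K (t = 70.86):
  R = 329.7·(70.86 − 60)^(-0.1332) = 329.7·10.86^(-0.1332) = 329.7·0.72783 = 239.964.
At 8724 K (t = 87.24):
  R = 329.7·(87.24 − 60)^(-0.1332) = 329.7·27.24^(-0.1332) = 329.7·0.64392 = 212.300.
Gain = 212.300 / 239.964 = 0.8847 → 0.885.

0.885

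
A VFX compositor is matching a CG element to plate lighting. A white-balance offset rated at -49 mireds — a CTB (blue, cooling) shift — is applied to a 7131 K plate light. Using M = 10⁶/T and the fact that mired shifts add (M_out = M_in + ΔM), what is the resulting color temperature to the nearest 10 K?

10960 K

M_in = 10⁶/7131 = 140.23 mireds.
M_out = 140.23 + (-49) = 91.23 mireds.
T_out = 10⁶/91.23 = 10961.0 K → 10960 K.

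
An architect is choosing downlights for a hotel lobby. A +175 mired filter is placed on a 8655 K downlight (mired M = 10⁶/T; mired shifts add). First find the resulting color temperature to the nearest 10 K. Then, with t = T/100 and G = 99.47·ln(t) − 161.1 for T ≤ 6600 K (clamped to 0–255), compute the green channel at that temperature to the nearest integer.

M_in = 10⁶/8655 = 115.54; M_out = 115.54 + (+175) = 290.54.
T_out = 10⁶/290.54 = 3441.9 K → 3440 K; t = 34.4.
G = 99.47·ln 34.4 − 161.1 = 99.47·3.5381 − 161.1 = 190.830.
Rounded: 191.

191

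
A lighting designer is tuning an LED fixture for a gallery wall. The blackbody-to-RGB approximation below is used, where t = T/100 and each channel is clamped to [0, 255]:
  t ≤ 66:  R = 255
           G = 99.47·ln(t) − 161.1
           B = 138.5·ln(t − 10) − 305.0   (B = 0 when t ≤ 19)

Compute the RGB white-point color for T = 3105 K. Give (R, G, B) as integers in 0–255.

t = 3105/100 = 31.05; the t ≤ 66 branch applies.
R = 255 by definition for t ≤ 66.
G = 99.47·ln 31.05 − 161.1 = 99.47·3.4356 − 161.1 = 180.639.
B = 138.5·ln(31.05 − 10) − 305.0 = 138.5·ln 21.05 − 305.0 = 138.5·3.0469 − 305.0 = 116.996.
Rounded: (255, 181, 117).

(255, 181, 117)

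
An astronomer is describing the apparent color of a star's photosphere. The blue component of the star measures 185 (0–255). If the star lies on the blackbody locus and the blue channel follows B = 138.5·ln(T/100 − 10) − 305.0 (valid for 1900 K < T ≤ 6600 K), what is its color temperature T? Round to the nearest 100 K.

ln(t − 10) = (185 + 305.0) / 138.5 = 3.5379.
t − 10 = e^3.5379 = 34.395, so t = 44.395.
T = 100·t = 4439 K → 4400 K to the nearest 100 K.

4400 K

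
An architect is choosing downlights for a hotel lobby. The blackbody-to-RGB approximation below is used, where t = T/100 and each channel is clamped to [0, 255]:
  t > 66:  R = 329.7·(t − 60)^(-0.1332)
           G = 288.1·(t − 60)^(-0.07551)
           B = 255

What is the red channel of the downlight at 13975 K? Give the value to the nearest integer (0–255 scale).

t = 13975/100 = 139.75; the t > 66 branch applies.
R = 329.7·(139.75 − 60)^(-0.1332) = 329.7·79.75^(-0.1332) = 329.7·0.55807 = 183.996.
Rounded: 184.

184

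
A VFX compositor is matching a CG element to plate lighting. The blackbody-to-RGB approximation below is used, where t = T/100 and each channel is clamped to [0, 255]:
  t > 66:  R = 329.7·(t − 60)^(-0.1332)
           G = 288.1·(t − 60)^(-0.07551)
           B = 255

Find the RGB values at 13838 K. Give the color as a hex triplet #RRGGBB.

t = 13838/100 = 138.38; the t > 66 branch applies.
R = 329.7·(138.38 − 60)^(-0.1332) = 329.7·78.38^(-0.1332) = 329.7·0.55936 = 184.421.
G = 288.1·(138.38 − 60)^(-0.07551) = 288.1·78.38^(-0.07551) = 288.1·0.71940 = 207.258.
B = 255 by definition for t > 66.
Rounded: (184, 207, 255).
In hex: #B8CFFF.

#B8CFFF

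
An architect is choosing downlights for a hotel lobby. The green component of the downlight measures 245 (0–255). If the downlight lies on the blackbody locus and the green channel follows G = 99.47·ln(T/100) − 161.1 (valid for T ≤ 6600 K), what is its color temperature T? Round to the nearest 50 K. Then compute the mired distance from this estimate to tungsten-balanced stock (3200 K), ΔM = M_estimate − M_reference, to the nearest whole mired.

ln t = (245 + 161.1) / 99.47 = 4.0826.
t = e^4.0826 = 59.302.
T = 100·t = 5930 K → 5950 K to the nearest 50 K.
M_estimate = 10⁶/5950 = 168.07; M_reference = 10⁶/3200 = 312.50.
ΔM = 168.07 − 312.50 = -144.43 → -144 mireds.

-144 mireds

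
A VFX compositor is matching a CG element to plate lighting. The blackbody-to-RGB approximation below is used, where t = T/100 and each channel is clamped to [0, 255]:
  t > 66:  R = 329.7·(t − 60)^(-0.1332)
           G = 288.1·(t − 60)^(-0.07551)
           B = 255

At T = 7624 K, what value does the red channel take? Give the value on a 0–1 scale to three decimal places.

0.892

t = 7624/100 = 76.24; the t > 66 branch applies.
R = 329.7·(76.24 − 60)^(-0.1332) = 329.7·16.24^(-0.1332) = 329.7·0.68984 = 227.441.
On a 0–1 scale: 227.441/255 = 0.8919 → 0.892.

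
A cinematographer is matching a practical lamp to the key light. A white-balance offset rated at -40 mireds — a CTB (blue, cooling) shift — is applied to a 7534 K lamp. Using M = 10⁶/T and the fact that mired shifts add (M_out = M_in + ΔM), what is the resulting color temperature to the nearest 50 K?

10800 K

M_in = 10⁶/7534 = 132.73 mireds.
M_out = 132.73 + (-40) = 92.73 mireds.
T_out = 10⁶/92.73 = 10783.8 K → 10800 K.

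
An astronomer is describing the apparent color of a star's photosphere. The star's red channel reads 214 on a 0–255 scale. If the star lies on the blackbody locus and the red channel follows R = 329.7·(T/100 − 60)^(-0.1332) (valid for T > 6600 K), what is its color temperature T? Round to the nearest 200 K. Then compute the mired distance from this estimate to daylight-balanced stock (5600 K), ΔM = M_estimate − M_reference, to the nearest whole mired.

(t − 60)^(-0.1332) = 214/329.7 = 0.64907.
t − 60 = 0.64907^(1/-0.1332) = 0.64907^(-7.508) = 25.657, so t = 85.657.
T = 100·t = 8566 K → 8600 K to the nearest 200 K.
M_estimate = 10⁶/8600 = 116.28; M_reference = 10⁶/5600 = 178.57.
ΔM = 116.28 − 178.57 = -62.29 → -62 mireds.

-62 mireds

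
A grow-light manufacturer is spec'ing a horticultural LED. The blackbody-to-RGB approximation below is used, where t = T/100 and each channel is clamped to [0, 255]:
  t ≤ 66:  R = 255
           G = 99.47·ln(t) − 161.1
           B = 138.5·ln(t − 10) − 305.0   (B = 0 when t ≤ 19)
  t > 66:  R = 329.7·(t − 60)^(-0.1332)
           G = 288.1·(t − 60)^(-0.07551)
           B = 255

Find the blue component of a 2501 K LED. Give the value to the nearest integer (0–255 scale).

t = 2501/100 = 25.01; the t ≤ 66 branch applies.
B = 138.5·ln(25.01 − 10) − 305.0 = 138.5·ln 15.01 − 305.0 = 138.5·2.7087 − 305.0 = 70.157.
Rounded: 70.

70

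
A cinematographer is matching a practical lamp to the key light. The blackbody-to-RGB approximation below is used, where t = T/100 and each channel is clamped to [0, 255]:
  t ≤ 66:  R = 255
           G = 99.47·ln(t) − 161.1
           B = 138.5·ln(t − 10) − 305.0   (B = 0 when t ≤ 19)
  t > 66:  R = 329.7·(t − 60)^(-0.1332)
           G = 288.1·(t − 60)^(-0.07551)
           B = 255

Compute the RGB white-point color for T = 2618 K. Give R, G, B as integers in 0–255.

t = 2618/100 = 26.18; the t ≤ 66 branch applies.
R = 255 by definition for t ≤ 66.
G = 99.47·ln 26.18 − 161.1 = 99.47·3.2650 − 161.1 = 163.669.
B = 138.5·ln(26.18 − 10) − 305.0 = 138.5·ln 16.18 − 305.0 = 138.5·2.7838 − 305.0 = 80.553.
Rounded: (255, 164, 81).

R=255, G=164, B=81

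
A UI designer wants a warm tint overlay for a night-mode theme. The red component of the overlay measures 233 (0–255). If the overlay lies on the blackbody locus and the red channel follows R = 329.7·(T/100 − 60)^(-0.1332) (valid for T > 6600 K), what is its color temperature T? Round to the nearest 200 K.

(t − 60)^(-0.1332) = 233/329.7 = 0.70670.
t − 60 = 0.70670^(1/-0.1332) = 0.70670^(-7.508) = 13.547, so t = 73.547.
T = 100·t = 7355 K → 7400 K to the nearest 200 K.

7400 K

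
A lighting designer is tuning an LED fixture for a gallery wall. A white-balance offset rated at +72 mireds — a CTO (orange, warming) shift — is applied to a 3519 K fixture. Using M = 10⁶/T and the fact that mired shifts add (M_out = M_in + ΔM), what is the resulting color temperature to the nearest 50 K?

M_in = 10⁶/3519 = 284.17 mireds.
M_out = 284.17 + (+72) = 356.17 mireds.
T_out = 10⁶/356.17 = 2807.6 K → 2800 K.

2800 K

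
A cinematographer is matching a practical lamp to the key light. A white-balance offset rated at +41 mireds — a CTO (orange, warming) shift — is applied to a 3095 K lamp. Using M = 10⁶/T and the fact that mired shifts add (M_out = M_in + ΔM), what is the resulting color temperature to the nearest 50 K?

2750 K

M_in = 10⁶/3095 = 323.10 mireds.
M_out = 323.10 + (+41) = 364.10 mireds.
T_out = 10⁶/364.10 = 2746.5 K → 2750 K.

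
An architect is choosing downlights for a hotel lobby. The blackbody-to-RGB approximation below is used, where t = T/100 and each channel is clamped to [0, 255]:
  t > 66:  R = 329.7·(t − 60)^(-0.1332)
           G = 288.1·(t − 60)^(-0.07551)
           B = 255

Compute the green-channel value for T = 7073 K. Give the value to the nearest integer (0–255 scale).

t = 7073/100 = 70.73; the t > 66 branch applies.
G = 288.1·(70.73 − 60)^(-0.07551) = 288.1·10.73^(-0.07551) = 288.1·0.83595 = 240.837.
Rounded: 241.

241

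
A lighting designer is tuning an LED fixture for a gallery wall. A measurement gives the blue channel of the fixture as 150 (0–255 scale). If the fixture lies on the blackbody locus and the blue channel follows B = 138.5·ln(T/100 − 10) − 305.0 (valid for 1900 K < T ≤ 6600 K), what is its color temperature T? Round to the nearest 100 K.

ln(t − 10) = (150 + 305.0) / 138.5 = 3.2852.
t − 10 = e^3.2852 = 26.714, so t = 36.714.
T = 100·t = 3671 K → 3700 K to the nearest 100 K.

3700 K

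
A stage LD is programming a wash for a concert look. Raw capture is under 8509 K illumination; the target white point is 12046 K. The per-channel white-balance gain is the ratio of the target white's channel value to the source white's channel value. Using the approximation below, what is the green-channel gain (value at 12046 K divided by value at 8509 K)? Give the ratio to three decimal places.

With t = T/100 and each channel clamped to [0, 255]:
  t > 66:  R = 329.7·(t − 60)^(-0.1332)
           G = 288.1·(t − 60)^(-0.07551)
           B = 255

0.936

At 8509 K (t = 85.09):
  G = 288.1·(85.09 − 60)^(-0.07551) = 288.1·25.09^(-0.07551) = 288.1·0.78401 = 225.874.
At 12046 K (t = 120.46):
  G = 288.1·(120.46 − 60)^(-0.07551) = 288.1·60.46^(-0.07551) = 288.1·0.73364 = 211.361.
Gain = 211.361 / 225.874 = 0.9357 → 0.936.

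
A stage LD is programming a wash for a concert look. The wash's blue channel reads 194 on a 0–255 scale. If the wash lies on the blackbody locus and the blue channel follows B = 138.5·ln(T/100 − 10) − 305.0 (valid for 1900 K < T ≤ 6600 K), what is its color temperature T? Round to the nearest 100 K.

4700 K

ln(t − 10) = (194 + 305.0) / 138.5 = 3.6029.
t − 10 = e^3.6029 = 36.704, so t = 46.704.
T = 100·t = 4670 K → 4700 K to the nearest 100 K.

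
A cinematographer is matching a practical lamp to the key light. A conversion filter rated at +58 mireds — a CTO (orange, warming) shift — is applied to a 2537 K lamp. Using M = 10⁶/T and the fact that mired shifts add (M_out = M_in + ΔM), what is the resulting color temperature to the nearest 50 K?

2200 K

M_in = 10⁶/2537 = 394.17 mireds.
M_out = 394.17 + (+58) = 452.17 mireds.
T_out = 10⁶/452.17 = 2211.6 K → 2200 K.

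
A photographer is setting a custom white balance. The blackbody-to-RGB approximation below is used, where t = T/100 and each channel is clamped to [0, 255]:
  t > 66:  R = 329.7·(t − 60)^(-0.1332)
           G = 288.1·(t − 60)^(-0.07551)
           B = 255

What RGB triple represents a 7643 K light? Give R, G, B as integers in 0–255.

R=227, G=233, B=255

t = 7643/100 = 76.43; the t > 66 branch applies.
R = 329.7·(76.43 − 60)^(-0.1332) = 329.7·16.43^(-0.1332) = 329.7·0.68877 = 227.089.
G = 288.1·(76.43 − 60)^(-0.07551) = 288.1·16.43^(-0.07551) = 288.1·0.80948 = 233.212.
B = 255 by definition for t > 66.
Rounded: (227, 233, 255).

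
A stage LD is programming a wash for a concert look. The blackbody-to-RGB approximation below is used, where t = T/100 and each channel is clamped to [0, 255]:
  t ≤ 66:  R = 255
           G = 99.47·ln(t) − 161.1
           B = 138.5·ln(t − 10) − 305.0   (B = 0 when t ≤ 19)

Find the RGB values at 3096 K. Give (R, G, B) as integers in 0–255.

t = 3096/100 = 30.96; the t ≤ 66 branch applies.
R = 255 by definition for t ≤ 66.
G = 99.47·ln 30.96 − 161.1 = 99.47·3.4327 − 161.1 = 180.350.
B = 138.5·ln(30.96 − 10) − 305.0 = 138.5·ln 20.96 − 305.0 = 138.5·3.0426 − 305.0 = 116.402.
Rounded: (255, 180, 116).

(255, 180, 116)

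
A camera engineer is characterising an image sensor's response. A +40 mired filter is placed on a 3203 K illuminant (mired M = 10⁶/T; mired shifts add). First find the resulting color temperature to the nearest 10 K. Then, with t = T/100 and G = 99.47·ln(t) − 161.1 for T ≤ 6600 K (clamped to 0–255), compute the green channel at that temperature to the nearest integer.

172

M_in = 10⁶/3203 = 312.21; M_out = 312.21 + (+40) = 352.21.
T_out = 10⁶/352.21 = 2839.2 K → 2840 K; t = 28.4.
G = 99.47·ln 28.4 − 161.1 = 99.47·3.3464 − 161.1 = 171.765.
Rounded: 172.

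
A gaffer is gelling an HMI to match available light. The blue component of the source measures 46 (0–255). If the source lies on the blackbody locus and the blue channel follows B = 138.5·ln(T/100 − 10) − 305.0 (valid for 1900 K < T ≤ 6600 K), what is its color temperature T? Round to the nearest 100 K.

ln(t − 10) = (46 + 305.0) / 138.5 = 2.5343.
t − 10 = e^2.5343 = 12.608, so t = 22.608.
T = 100·t = 2261 K → 2300 K to the nearest 100 K.

2300 K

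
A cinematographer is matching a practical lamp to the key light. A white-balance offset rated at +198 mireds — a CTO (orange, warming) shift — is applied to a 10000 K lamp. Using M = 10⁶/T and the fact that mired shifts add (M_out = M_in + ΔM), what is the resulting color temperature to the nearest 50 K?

M_in = 10⁶/10000 = 100.00 mireds.
M_out = 100.00 + (+198) = 298.00 mireds.
T_out = 10⁶/298.00 = 3355.7 K → 3350 K.

3350 K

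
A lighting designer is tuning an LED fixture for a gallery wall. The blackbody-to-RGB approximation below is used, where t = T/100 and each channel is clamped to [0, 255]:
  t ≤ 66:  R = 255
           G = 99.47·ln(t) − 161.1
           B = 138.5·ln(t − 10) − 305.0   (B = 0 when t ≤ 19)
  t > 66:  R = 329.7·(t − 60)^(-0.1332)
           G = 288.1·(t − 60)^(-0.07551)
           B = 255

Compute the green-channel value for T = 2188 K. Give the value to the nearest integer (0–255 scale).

146

t = 2188/100 = 21.88; the t ≤ 66 branch applies.
G = 99.47·ln 21.88 − 161.1 = 99.47·3.0856 − 161.1 = 145.822.
Rounded: 146.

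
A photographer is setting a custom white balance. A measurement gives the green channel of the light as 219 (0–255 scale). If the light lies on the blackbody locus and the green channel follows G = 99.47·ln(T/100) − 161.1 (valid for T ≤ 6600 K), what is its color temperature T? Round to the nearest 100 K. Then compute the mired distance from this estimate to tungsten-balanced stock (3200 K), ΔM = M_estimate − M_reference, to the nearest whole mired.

-95 mireds

ln t = (219 + 161.1) / 99.47 = 3.8213.
t = e^3.8213 = 45.661.
T = 100·t = 4566 K → 4600 K to the nearest 100 K.
M_estimate = 10⁶/4600 = 217.39; M_reference = 10⁶/3200 = 312.50.
ΔM = 217.39 − 312.50 = -95.11 → -95 mireds.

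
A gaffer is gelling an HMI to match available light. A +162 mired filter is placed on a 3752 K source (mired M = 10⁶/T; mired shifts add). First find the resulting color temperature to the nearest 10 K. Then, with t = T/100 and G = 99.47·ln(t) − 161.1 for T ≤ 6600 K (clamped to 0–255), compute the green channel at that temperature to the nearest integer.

152

M_in = 10⁶/3752 = 266.52; M_out = 266.52 + (+162) = 428.52.
T_out = 10⁶/428.52 = 2333.6 K → 2330 K; t = 23.3.
G = 99.47·ln 23.3 − 161.1 = 99.47·3.1485 − 161.1 = 152.077.
Rounded: 152.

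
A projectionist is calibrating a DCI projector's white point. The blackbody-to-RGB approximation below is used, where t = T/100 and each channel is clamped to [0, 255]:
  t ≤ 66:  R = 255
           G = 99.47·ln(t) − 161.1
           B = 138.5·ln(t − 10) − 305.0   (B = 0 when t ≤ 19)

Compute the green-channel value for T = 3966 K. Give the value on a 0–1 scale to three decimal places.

t = 3966/100 = 39.66; the t ≤ 66 branch applies.
G = 99.47·ln 39.66 − 161.1 = 99.47·3.6803 − 161.1 = 204.984.
On a 0–1 scale: 204.984/255 = 0.8039 → 0.804.

0.804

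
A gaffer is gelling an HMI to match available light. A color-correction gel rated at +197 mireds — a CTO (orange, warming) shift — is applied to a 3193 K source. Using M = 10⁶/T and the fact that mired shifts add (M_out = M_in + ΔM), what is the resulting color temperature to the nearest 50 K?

M_in = 10⁶/3193 = 313.19 mireds.
M_out = 313.19 + (+197) = 510.19 mireds.
T_out = 10⁶/510.19 = 1960.1 K → 1950 K.

1950 K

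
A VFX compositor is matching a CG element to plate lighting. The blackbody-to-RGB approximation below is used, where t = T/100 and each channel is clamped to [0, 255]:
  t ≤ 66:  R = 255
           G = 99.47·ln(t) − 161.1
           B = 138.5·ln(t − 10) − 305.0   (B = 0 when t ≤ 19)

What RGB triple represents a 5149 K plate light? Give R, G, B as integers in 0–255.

R=255, G=231, B=211

t = 5149/100 = 51.49; the t ≤ 66 branch applies.
R = 255 by definition for t ≤ 66.
G = 99.47·ln 51.49 − 161.1 = 99.47·3.9414 − 161.1 = 230.950.
B = 138.5·ln(51.49 − 10) − 305.0 = 138.5·ln 41.49 − 305.0 = 138.5·3.7255 − 305.0 = 210.975.
Rounded: (255, 231, 211).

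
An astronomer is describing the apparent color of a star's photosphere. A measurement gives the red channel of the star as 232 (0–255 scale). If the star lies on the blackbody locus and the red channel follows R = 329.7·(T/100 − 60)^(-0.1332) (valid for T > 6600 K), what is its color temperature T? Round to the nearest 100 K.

7400 K

(t − 60)^(-0.1332) = 232/329.7 = 0.70367.
t − 60 = 0.70367^(1/-0.1332) = 0.70367^(-7.508) = 13.992, so t = 73.992.
T = 100·t = 7399 K → 7400 K to the nearest 100 K.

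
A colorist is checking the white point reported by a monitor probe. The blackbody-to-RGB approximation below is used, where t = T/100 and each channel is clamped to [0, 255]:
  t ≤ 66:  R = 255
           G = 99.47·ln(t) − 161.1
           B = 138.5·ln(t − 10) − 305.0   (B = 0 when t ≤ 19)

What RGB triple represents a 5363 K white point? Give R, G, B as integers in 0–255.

t = 5363/100 = 53.63; the t ≤ 66 branch applies.
R = 255 by definition for t ≤ 66.
G = 99.47·ln 53.63 − 161.1 = 99.47·3.9821 − 161.1 = 235.000.
B = 138.5·ln(53.63 − 10) − 305.0 = 138.5·ln 43.63 − 305.0 = 138.5·3.7757 − 305.0 = 217.941.
Rounded: (255, 235, 218).

R=255, G=235, B=218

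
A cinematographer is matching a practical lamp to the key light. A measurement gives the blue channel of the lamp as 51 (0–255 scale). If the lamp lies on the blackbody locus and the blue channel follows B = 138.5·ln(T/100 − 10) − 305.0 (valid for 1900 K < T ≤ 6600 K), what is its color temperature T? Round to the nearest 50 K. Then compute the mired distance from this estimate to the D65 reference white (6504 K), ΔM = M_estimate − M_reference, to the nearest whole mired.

+281 mireds

ln(t − 10) = (51 + 305.0) / 138.5 = 2.5704.
t − 10 = e^2.5704 = 13.071, so t = 23.071.
T = 100·t = 2307 K → 2300 K to the nearest 50 K.
M_estimate = 10⁶/2300 = 434.78; M_reference = 10⁶/6504 = 153.75.
ΔM = 434.78 − 153.75 = 281.03 → +281 mireds.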